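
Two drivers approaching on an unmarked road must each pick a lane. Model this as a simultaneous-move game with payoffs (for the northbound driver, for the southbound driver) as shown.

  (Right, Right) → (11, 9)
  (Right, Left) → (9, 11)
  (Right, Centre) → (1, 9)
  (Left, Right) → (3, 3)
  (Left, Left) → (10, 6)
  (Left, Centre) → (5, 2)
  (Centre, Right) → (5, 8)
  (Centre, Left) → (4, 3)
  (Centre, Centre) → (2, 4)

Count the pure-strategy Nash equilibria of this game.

1

Both Left: the northbound driver gets 10 (best alternative 9); the southbound driver gets 6 (best alternative 3). Neither deviates — NE.
Both Right is not a NE: the southbound driver would switch to Left (11 > 9).
No other cell survives both best-response checks, so there is 1 pure NE.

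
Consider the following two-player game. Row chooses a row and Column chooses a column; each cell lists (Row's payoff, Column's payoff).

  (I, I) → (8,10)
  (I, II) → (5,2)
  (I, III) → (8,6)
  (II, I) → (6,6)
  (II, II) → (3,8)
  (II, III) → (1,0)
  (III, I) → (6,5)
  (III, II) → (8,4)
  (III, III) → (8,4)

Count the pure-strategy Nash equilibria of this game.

1

Both I: Row gets 8 (best alternative 6); Column gets 10 (best alternative 6). Neither deviates — NE.
Both III is not a NE: Column would switch to I (5 > 4).
No other cell survives both best-response checks, so there is 1 pure NE.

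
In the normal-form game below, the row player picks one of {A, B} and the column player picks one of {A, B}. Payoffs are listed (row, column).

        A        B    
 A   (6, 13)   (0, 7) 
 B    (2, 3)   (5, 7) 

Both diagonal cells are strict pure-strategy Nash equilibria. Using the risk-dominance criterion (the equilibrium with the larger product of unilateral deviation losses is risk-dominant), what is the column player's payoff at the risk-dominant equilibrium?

At both A: the row player loses 6 − 2 = 4 by deviating; the column player loses 13 − 7 = 6. Product = 4·6 = 24.
At both B: the row player loses 5 − 0 = 5 by deviating; the column player loses 7 − 3 = 4. Product = 5·4 = 20.
24 > 20, so both A is risk-dominant. The column player's payoff there is 13.

13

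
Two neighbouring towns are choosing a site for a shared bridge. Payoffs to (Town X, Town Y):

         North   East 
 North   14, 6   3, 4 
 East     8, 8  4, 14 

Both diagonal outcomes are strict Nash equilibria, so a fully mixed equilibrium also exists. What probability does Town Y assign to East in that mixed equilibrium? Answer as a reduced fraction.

Town Y's mix q on North must make Town X indifferent between North and East.
Town X's payoff from North: 14q + 3(1−q). From East: 8q + 4(1−q).
Set equal: 6q = 1(1−q) → q = 1/7.
Probability on East is 1 − 1/7 = 6/7.

6/7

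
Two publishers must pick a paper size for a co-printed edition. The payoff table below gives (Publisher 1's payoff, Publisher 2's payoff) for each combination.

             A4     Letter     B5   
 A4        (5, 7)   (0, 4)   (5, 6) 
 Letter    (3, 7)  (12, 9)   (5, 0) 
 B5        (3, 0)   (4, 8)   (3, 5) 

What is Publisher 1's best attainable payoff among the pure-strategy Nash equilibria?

12

Both A4 is a pure NE (Publisher 1: 5 ≥ 3; Publisher 2: 7 ≥ 6). Publisher 1 gets 5.
Both Letter is a pure NE (Publisher 1: 12 ≥ 4; Publisher 2: 9 ≥ 7). Publisher 1 gets 12.
Every other cell has a profitable deviation for at least one player. Highest of {5, 12} is 12.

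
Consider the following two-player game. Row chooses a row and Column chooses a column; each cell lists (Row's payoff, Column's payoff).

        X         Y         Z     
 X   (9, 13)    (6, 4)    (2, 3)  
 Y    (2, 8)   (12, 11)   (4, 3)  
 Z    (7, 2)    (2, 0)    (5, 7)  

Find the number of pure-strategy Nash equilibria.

3

Both X: Row gets 9 (best alternative 7); Column gets 13 (best alternative 4). Neither deviates — NE.
Both Y: Row gets 12 (best alternative 6); Column gets 11 (best alternative 8). Neither deviates — NE.
Both Z: Row gets 5 (best alternative 4); Column gets 7 (best alternative 2). Neither deviates — NE.
(X, Z) is not a NE: Row would switch to Z (5 > 2).
No other cell survives both best-response checks, so there are 3 pure NE.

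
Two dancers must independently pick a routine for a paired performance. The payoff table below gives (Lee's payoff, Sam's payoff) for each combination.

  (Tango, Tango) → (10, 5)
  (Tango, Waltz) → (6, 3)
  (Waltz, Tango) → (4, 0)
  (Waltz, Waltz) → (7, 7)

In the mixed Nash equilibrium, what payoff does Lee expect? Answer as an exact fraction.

Sam mixes with probability q on Tango, chosen so Lee is indifferent: 10q + 6(1−q) = 4q + 7(1−q) gives q = 1/7.
Lee's expected payoff (from either row, since indifferent) is 10·1/7 + 6·6/7 = 46/7.

46/7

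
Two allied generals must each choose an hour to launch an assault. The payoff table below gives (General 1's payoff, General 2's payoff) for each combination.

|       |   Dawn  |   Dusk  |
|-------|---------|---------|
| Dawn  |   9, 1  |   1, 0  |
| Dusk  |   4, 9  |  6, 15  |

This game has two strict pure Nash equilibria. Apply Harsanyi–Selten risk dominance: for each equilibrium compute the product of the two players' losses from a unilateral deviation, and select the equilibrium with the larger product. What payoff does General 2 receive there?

15

At both Dawn: General 1 loses 9 − 4 = 5 by deviating; General 2 loses 1 − 0 = 1. Product = 5·1 = 5.
At both Dusk: General 1 loses 6 − 1 = 5 by deviating; General 2 loses 15 − 9 = 6. Product = 5·6 = 30.
30 > 5, so both Dusk is risk-dominant. General 2's payoff there is 15.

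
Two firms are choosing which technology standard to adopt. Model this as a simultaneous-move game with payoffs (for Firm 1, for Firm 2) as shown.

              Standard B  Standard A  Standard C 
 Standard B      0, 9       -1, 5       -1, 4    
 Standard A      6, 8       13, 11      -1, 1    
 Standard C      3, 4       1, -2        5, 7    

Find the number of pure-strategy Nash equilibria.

2

Both Standard A: Firm 1 gets 13 (best alternative 1); Firm 2 gets 11 (best alternative 8). Neither deviates — NE.
Both Standard C: Firm 1 gets 5 (best alternative -1); Firm 2 gets 7 (best alternative 4). Neither deviates — NE.
Both Standard B is not a NE: Firm 1 would switch to Standard A (6 > 0).
No other cell survives both best-response checks, so there are 2 pure NE.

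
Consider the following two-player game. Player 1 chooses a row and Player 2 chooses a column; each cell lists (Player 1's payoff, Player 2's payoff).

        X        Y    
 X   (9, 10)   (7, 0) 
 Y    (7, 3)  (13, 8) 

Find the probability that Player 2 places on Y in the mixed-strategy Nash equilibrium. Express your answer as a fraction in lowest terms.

1/4

Player 2's mix q on X must make Player 1 indifferent between X and Y.
Player 1's payoff from X: 9q + 7(1−q). From Y: 7q + 13(1−q).
Set equal: 2q = 6(1−q) → q = 6/8 = 3/4.
Probability on Y is 1 − 3/4 = 1/4.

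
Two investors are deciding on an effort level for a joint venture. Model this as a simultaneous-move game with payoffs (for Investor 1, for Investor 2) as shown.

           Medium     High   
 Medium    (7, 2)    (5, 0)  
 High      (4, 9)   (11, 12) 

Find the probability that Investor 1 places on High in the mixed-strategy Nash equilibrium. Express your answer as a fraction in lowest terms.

2/5

Investor 1's mix p on Medium must make Investor 2 indifferent between Medium and High.
Investor 2's payoff from Medium: 2p + 9(1−p). From High: 0p + 12(1−p).
Set equal: 2p = 3(1−p) → p = 3/5.
Probability on High is 1 − 3/5 = 2/5.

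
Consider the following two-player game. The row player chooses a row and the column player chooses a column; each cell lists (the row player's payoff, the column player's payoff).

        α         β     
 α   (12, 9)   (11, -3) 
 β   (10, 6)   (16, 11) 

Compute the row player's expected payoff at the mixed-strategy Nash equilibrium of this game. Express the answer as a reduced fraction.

82/7

The column player mixes with probability q on α, chosen so the row player is indifferent: 12q + 11(1−q) = 10q + 16(1−q) gives q = 5/7.
The row player's expected payoff (from either row, since indifferent) is 12·5/7 + 11·2/7 = 82/7.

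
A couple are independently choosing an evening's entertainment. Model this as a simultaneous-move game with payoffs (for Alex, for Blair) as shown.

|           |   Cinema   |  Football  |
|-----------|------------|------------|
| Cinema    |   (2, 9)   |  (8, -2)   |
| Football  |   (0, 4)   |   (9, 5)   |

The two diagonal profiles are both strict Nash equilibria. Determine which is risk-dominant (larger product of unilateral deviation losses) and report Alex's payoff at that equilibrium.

2

At both Cinema: Alex loses 2 − 0 = 2 by deviating; Blair loses 9 − (-2) = 11. Product = 2·11 = 22.
At both Football: Alex loses 9 − 8 = 1 by deviating; Blair loses 5 − 4 = 1. Product = 1·1 = 1.
22 > 1, so both Cinema is risk-dominant. Alex's payoff there is 2.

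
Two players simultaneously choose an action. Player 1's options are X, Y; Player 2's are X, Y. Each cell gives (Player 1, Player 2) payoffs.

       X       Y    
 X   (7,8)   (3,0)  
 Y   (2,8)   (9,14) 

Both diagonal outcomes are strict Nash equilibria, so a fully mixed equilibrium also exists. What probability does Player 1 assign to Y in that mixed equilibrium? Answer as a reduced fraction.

Player 1's mix p on X must make Player 2 indifferent between X and Y.
Player 2's payoff from X: 8p + 8(1−p). From Y: 0p + 14(1−p).
Set equal: 8p = 6(1−p) → p = 6/14 = 3/7.
Probability on Y is 1 − 3/7 = 4/7.

4/7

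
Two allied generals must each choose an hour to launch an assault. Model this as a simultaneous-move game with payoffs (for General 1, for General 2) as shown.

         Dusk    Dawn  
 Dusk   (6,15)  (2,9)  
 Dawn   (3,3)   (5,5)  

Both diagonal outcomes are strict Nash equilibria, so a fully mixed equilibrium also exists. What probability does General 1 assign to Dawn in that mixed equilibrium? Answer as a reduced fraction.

3/4

General 1's mix p on Dusk must make General 2 indifferent between Dusk and Dawn.
General 2's payoff from Dusk: 15p + 3(1−p). From Dawn: 9p + 5(1−p).
Set equal: 6p = 2(1−p) → p = 2/8 = 1/4.
Probability on Dawn is 1 − 1/4 = 3/4.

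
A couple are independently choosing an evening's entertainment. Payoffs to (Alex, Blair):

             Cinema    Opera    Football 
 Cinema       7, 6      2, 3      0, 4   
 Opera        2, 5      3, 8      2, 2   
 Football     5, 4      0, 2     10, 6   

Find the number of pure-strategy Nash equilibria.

Both Cinema: Alex gets 7 (best alternative 5); Blair gets 6 (best alternative 4). Neither deviates — NE.
Both Opera: Alex gets 3 (best alternative 2); Blair gets 8 (best alternative 5). Neither deviates — NE.
Both Football: Alex gets 10 (best alternative 2); Blair gets 6 (best alternative 4). Neither deviates — NE.
(Cinema, Opera) is not a NE: Alex would switch to Opera (3 > 2).
No other cell survives both best-response checks, so there are 3 pure NE.

3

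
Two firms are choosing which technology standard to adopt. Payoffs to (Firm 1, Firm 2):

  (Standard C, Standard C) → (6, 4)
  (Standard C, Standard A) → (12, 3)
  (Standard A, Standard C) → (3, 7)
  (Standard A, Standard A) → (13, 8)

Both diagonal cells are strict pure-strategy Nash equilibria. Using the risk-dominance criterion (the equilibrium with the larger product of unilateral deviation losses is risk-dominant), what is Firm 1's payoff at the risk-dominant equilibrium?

At both Standard C: Firm 1 loses 6 − 3 = 3 by deviating; Firm 2 loses 4 − 3 = 1. Product = 3·1 = 3.
At both Standard A: Firm 1 loses 13 − 12 = 1 by deviating; Firm 2 loses 8 − 7 = 1. Product = 1·1 = 1.
3 > 1, so both Standard C is risk-dominant. Firm 1's payoff there is 6.

6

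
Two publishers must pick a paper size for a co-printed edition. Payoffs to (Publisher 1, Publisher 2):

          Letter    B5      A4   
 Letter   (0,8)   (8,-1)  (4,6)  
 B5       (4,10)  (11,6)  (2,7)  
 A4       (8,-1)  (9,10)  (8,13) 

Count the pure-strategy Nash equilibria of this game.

Both A4: Publisher 1 gets 8 (best alternative 4); Publisher 2 gets 13 (best alternative 10). Neither deviates — NE.
Both Letter is not a NE: Publisher 1 would switch to A4 (8 > 0).
No other cell survives both best-response checks, so there is 1 pure NE.

1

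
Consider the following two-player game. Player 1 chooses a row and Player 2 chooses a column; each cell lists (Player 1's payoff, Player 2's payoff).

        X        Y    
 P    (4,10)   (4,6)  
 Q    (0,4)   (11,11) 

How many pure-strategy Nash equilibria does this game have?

2

(P, X): Player 1 gets 4 (best alternative 0); Player 2 gets 10 (best alternative 6). Neither deviates — NE.
(Q, Y): Player 1 gets 11 (best alternative 4); Player 2 gets 11 (best alternative 4). Neither deviates — NE.
(P, Y) is not a NE: Player 1 would switch to Q (11 > 4).
No other cell survives both best-response checks, so there are 2 pure NE.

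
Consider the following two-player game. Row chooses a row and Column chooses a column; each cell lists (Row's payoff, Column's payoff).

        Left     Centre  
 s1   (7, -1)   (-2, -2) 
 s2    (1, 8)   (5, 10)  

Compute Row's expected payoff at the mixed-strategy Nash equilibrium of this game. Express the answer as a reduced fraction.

37/13

Column mixes with probability q on Left, chosen so Row is indifferent: 7q + (-2)(1−q) = 1q + 5(1−q) gives q = 7/13.
Row's expected payoff (from either row, since indifferent) is 7·7/13 + (-2)·6/13 = 37/13.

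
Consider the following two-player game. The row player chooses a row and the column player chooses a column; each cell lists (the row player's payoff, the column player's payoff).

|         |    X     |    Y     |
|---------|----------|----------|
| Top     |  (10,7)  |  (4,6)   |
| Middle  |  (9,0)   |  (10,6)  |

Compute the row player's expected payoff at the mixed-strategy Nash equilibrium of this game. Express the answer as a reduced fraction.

64/7

The column player mixes with probability q on X, chosen so the row player is indifferent: 10q + 4(1−q) = 9q + 10(1−q) gives q = 6/7.
The row player's expected payoff (from either row, since indifferent) is 10·6/7 + 4·1/7 = 64/7.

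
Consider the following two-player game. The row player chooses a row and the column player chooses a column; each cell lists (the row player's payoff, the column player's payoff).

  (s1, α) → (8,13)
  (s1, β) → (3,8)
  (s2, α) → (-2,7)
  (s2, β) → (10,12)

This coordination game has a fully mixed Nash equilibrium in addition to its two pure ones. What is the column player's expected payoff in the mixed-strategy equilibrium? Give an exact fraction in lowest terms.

10

The row player mixes with probability p on s1, chosen so the column player is indifferent: 13p + 7(1−p) = 8p + 12(1−p) gives p = 1/2.
The column player's expected payoff is 13·1/2 + 7·1/2 = 10.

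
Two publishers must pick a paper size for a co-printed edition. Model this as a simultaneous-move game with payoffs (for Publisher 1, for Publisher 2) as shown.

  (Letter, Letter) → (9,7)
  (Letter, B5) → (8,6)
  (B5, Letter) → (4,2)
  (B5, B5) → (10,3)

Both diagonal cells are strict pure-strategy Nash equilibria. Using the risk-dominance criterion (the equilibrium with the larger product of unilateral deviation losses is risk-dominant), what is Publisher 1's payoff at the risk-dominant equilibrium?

9

At both Letter: Publisher 1 loses 9 − 4 = 5 by deviating; Publisher 2 loses 7 − 6 = 1. Product = 5·1 = 5.
At both B5: Publisher 1 loses 10 − 8 = 2 by deviating; Publisher 2 loses 3 − 2 = 1. Product = 2·1 = 2.
5 > 2, so both Letter is risk-dominant. Publisher 1's payoff there is 9.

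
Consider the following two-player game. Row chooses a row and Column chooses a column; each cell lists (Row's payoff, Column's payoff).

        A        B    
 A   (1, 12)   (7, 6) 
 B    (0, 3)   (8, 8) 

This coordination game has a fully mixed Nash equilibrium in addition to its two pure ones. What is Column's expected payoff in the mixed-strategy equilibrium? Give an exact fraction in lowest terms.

78/11

Row mixes with probability p on A, chosen so Column is indifferent: 12p + 3(1−p) = 6p + 8(1−p) gives p = 5/11.
Column's expected payoff is 12·5/11 + 3·6/11 = 78/11.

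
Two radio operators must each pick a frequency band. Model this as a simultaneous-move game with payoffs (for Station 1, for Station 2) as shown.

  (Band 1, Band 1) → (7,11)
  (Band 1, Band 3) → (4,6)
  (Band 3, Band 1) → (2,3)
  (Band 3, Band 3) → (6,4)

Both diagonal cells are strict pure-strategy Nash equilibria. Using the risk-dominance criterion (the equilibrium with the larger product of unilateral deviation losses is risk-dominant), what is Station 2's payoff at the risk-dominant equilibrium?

At both Band 1: Station 1 loses 7 − 2 = 5 by deviating; Station 2 loses 11 − 6 = 5. Product = 5·5 = 25.
At both Band 3: Station 1 loses 6 − 4 = 2 by deviating; Station 2 loses 4 − 3 = 1. Product = 2·1 = 2.
25 > 2, so both Band 1 is risk-dominant. Station 2's payoff there is 11.

11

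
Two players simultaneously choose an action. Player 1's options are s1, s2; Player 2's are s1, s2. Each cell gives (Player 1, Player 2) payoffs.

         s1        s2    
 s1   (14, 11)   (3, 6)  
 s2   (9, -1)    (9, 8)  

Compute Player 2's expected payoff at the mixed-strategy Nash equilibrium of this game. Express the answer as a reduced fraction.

47/7

Player 1 mixes with probability p on s1, chosen so Player 2 is indifferent: 11p + (-1)(1−p) = 6p + 8(1−p) gives p = 9/14.
Player 2's expected payoff is 11·9/14 + (-1)·5/14 = 47/7.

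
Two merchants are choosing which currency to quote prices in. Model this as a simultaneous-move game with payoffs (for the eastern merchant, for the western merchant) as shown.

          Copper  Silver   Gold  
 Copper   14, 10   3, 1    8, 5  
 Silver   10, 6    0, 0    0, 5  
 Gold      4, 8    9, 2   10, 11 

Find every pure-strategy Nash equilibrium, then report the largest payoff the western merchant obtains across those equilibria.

Both Copper is a pure NE (the eastern merchant: 14 ≥ 10; the western merchant: 10 ≥ 5). The western merchant gets 10.
Both Gold is a pure NE (the eastern merchant: 10 ≥ 8; the western merchant: 11 ≥ 8). The western merchant gets 11.
Every other cell has a profitable deviation for at least one player. Highest of {10, 11} is 11.

11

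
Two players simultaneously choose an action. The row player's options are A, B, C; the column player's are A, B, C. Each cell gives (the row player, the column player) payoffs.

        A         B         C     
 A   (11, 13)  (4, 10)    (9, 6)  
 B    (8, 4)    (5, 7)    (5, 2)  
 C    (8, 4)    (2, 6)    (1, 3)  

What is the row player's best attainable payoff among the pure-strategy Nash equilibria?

11

Both A is a pure NE (the row player: 11 ≥ 8; the column player: 13 ≥ 10). The row player gets 11.
Both B is a pure NE (the row player: 5 ≥ 4; the column player: 7 ≥ 4). The row player gets 5.
Every other cell has a profitable deviation for at least one player. Highest of {11, 5} is 11.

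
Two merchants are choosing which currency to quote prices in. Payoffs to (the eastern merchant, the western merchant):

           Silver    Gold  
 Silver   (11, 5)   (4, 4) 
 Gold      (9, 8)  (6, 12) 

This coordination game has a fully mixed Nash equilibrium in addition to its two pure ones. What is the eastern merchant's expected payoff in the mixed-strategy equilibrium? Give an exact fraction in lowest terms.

15/2

The western merchant mixes with probability q on Silver, chosen so the eastern merchant is indifferent: 11q + 4(1−q) = 9q + 6(1−q) gives q = 1/2.
The eastern merchant's expected payoff (from either row, since indifferent) is 11·1/2 + 4·1/2 = 15/2.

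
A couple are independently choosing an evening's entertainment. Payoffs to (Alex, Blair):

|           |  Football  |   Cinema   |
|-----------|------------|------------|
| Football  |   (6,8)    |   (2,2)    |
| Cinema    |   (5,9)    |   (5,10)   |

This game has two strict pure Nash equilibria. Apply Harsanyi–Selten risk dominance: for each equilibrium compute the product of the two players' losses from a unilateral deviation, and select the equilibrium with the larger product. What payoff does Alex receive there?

At both Football: Alex loses 6 − 5 = 1 by deviating; Blair loses 8 − 2 = 6. Product = 1·6 = 6.
At both Cinema: Alex loses 5 − 2 = 3 by deviating; Blair loses 10 − 9 = 1. Product = 3·1 = 3.
6 > 3, so both Football is risk-dominant. Alex's payoff there is 6.

6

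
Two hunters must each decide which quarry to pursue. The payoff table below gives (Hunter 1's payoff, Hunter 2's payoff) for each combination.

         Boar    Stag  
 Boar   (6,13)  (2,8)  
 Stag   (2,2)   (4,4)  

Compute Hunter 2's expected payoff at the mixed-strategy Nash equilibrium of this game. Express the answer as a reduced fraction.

36/7

Hunter 1 mixes with probability p on Boar, chosen so Hunter 2 is indifferent: 13p + 2(1−p) = 8p + 4(1−p) gives p = 2/7.
Hunter 2's expected payoff is 13·2/7 + 2·5/7 = 36/7.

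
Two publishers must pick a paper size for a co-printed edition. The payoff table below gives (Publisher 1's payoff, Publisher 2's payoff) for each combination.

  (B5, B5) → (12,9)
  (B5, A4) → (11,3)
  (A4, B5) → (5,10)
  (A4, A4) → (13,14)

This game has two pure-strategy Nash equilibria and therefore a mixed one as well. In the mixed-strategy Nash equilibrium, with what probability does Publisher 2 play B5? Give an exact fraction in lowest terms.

Publisher 2's mix q on B5 must make Publisher 1 indifferent between B5 and A4.
Publisher 1's payoff from B5: 12q + 11(1−q). From A4: 5q + 13(1−q).
Set equal: 7q = 2(1−q) → q = 2/9.

2/9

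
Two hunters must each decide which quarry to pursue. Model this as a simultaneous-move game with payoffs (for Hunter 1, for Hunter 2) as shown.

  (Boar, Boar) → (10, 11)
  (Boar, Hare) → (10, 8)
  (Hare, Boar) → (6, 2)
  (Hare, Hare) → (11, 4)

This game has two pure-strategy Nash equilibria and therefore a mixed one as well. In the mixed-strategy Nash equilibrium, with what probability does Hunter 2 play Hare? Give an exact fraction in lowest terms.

4/5

Hunter 2's mix q on Boar must make Hunter 1 indifferent between Boar and Hare.
Hunter 1's payoff from Boar: 10q + 10(1−q). From Hare: 6q + 11(1−q).
Set equal: 4q = 1(1−q) → q = 1/5.
Probability on Hare is 1 − 1/5 = 4/5.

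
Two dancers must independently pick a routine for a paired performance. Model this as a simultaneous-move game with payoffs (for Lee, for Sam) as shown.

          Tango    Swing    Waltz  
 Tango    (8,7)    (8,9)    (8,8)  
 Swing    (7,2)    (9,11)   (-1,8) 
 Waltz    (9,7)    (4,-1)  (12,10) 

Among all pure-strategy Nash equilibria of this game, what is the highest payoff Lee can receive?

Both Swing is a pure NE (Lee: 9 ≥ 8; Sam: 11 ≥ 8). Lee gets 9.
Both Waltz is a pure NE (Lee: 12 ≥ 8; Sam: 10 ≥ 7). Lee gets 12.
Every other cell has a profitable deviation for at least one player. Highest of {9, 12} is 12.

12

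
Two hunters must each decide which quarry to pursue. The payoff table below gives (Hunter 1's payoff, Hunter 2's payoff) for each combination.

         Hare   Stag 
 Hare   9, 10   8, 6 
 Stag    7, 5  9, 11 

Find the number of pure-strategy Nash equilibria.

Both Hare: Hunter 1 gets 9 (best alternative 7); Hunter 2 gets 10 (best alternative 6). Neither deviates — NE.
Both Stag: Hunter 1 gets 9 (best alternative 8); Hunter 2 gets 11 (best alternative 5). Neither deviates — NE.
(Hare, Stag) is not a NE: Hunter 1 would switch to Stag (9 > 8).
No other cell survives both best-response checks, so there are 2 pure NE.

2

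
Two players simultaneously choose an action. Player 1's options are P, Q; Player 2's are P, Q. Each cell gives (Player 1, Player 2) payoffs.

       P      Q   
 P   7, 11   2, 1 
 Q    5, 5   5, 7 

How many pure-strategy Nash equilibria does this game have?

2

Both P: Player 1 gets 7 (best alternative 5); Player 2 gets 11 (best alternative 1). Neither deviates — NE.
Both Q: Player 1 gets 5 (best alternative 2); Player 2 gets 7 (best alternative 5). Neither deviates — NE.
(Q, P) is not a NE: Player 1 would switch to P (7 > 5).
No other cell survives both best-response checks, so there are 2 pure NE.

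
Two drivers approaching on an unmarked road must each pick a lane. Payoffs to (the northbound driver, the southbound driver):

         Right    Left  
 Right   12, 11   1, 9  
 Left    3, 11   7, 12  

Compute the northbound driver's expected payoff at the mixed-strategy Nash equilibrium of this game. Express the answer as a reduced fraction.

The southbound driver mixes with probability q on Right, chosen so the northbound driver is indifferent: 12q + 1(1−q) = 3q + 7(1−q) gives q = 2/5.
The northbound driver's expected payoff (from either row, since indifferent) is 12·2/5 + 1·3/5 = 27/5.

27/5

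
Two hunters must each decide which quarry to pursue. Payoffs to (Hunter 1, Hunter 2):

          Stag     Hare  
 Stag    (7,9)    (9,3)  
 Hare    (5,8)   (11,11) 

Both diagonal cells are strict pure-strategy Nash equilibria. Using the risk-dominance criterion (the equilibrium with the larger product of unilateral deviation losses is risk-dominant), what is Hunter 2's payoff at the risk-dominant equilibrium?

At both Stag: Hunter 1 loses 7 − 5 = 2 by deviating; Hunter 2 loses 9 − 3 = 6. Product = 2·6 = 12.
At both Hare: Hunter 1 loses 11 − 9 = 2 by deviating; Hunter 2 loses 11 − 8 = 3. Product = 2·3 = 6.
12 > 6, so both Stag is risk-dominant. Hunter 2's payoff there is 9.

9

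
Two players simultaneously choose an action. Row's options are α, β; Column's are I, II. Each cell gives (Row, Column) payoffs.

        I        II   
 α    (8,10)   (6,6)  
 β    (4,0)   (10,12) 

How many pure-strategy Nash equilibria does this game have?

2

(α, I): Row gets 8 (best alternative 4); Column gets 10 (best alternative 6). Neither deviates — NE.
(β, II): Row gets 10 (best alternative 6); Column gets 12 (best alternative 0). Neither deviates — NE.
(α, II) is not a NE: Row would switch to β (10 > 6).
No other cell survives both best-response checks, so there are 2 pure NE.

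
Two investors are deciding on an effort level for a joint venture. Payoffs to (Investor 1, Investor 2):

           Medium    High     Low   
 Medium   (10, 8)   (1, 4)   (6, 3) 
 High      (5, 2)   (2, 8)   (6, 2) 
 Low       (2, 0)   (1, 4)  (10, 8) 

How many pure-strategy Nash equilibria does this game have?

Both Medium: Investor 1 gets 10 (best alternative 5); Investor 2 gets 8 (best alternative 4). Neither deviates — NE.
Both High: Investor 1 gets 2 (best alternative 1); Investor 2 gets 8 (best alternative 2). Neither deviates — NE.
Both Low: Investor 1 gets 10 (best alternative 6); Investor 2 gets 8 (best alternative 4). Neither deviates — NE.
(High, Low) is not a NE: Investor 1 would switch to Low (10 > 6).
No other cell survives both best-response checks, so there are 3 pure NE.

3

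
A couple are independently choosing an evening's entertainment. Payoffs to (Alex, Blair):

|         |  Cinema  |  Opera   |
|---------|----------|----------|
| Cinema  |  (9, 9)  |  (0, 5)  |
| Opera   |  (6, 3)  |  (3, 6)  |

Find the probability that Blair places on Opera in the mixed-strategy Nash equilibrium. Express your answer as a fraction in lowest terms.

1/2

Blair's mix q on Cinema must make Alex indifferent between Cinema and Opera.
Alex's payoff from Cinema: 9q + 0(1−q). From Opera: 6q + 3(1−q).
Set equal: 3q = 3(1−q) → q = 3/6 = 1/2.
Probability on Opera is 1 − 1/2 = 1/2.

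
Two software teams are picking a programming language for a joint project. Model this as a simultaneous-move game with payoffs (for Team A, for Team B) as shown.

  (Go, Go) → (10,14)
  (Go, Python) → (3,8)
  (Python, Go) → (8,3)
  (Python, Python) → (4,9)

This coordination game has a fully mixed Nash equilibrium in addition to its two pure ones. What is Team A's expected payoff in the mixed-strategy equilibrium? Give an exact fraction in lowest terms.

Team B mixes with probability q on Go, chosen so Team A is indifferent: 10q + 3(1−q) = 8q + 4(1−q) gives q = 1/3.
Team A's expected payoff (from either row, since indifferent) is 10·1/3 + 3·2/3 = 16/3.

16/3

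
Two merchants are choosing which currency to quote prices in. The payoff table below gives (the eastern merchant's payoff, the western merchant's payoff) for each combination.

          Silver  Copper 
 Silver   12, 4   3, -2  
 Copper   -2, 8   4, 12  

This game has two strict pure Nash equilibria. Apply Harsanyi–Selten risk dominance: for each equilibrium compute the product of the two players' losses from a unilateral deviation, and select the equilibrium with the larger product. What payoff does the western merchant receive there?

4

At both Silver: the eastern merchant loses 12 − (-2) = 14 by deviating; the western merchant loses 4 − (-2) = 6. Product = 14·6 = 84.
At both Copper: the eastern merchant loses 4 − 3 = 1 by deviating; the western merchant loses 12 − 8 = 4. Product = 1·4 = 4.
84 > 4, so both Silver is risk-dominant. The western merchant's payoff there is 4.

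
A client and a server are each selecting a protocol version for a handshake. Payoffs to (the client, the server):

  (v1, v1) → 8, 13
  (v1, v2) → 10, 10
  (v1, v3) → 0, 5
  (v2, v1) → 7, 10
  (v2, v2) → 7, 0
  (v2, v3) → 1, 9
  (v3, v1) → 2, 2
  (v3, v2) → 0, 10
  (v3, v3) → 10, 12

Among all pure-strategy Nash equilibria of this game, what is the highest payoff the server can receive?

13

Both v1 is a pure NE (the client: 8 ≥ 7; the server: 13 ≥ 10). The server gets 13.
Both v3 is a pure NE (the client: 10 ≥ 1; the server: 12 ≥ 10). The server gets 12.
Every other cell has a profitable deviation for at least one player. Highest of {13, 12} is 13.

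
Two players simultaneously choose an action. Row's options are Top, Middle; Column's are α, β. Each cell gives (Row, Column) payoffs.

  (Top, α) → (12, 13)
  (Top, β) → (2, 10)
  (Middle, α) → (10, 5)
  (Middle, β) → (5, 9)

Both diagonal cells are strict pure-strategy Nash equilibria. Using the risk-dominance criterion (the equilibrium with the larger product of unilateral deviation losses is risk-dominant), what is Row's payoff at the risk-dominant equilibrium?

5

At (Top, α): Row loses 12 − 10 = 2 by deviating; Column loses 13 − 10 = 3. Product = 2·3 = 6.
At (Middle, β): Row loses 5 − 2 = 3 by deviating; Column loses 9 − 5 = 4. Product = 3·4 = 12.
12 > 6, so (Middle, β) is risk-dominant. Row's payoff there is 5.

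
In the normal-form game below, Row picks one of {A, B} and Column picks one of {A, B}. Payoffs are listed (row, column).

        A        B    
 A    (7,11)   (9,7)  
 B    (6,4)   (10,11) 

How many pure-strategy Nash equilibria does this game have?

2

Both A: Row gets 7 (best alternative 6); Column gets 11 (best alternative 7). Neither deviates — NE.
Both B: Row gets 10 (best alternative 9); Column gets 11 (best alternative 4). Neither deviates — NE.
(A, B) is not a NE: Row would switch to B (10 > 9).
No other cell survives both best-response checks, so there are 2 pure NE.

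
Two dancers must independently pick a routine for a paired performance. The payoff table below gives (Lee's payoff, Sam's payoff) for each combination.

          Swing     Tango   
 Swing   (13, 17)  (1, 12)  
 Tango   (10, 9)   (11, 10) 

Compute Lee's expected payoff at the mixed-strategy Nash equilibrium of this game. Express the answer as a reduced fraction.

133/13

Sam mixes with probability q on Swing, chosen so Lee is indifferent: 13q + 1(1−q) = 10q + 11(1−q) gives q = 10/13.
Lee's expected payoff (from either row, since indifferent) is 13·10/13 + 1·3/13 = 133/13.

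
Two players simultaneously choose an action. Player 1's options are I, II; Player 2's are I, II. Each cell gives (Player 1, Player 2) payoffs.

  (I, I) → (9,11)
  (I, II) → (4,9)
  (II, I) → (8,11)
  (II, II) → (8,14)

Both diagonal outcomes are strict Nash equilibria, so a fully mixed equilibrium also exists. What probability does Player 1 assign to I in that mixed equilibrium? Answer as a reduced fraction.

3/5

Player 1's mix p on I must make Player 2 indifferent between I and II.
Player 2's payoff from I: 11p + 11(1−p). From II: 9p + 14(1−p).
Set equal: 2p = 3(1−p) → p = 3/5.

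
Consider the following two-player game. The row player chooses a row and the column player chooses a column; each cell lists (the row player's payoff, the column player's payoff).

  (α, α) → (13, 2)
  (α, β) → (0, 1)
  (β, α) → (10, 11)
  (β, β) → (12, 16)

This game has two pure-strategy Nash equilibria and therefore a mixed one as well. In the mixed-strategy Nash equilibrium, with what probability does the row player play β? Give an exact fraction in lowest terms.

1/6

The row player's mix p on α must make the column player indifferent between α and β.
The column player's payoff from α: 2p + 11(1−p). From β: 1p + 16(1−p).
Set equal: 1p = 5(1−p) → p = 5/6.
Probability on β is 1 − 5/6 = 1/6.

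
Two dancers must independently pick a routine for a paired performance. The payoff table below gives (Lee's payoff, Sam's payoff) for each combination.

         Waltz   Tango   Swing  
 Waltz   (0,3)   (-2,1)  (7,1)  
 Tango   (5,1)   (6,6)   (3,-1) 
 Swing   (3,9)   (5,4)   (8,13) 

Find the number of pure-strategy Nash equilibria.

Both Tango: Lee gets 6 (best alternative 5); Sam gets 6 (best alternative 1). Neither deviates — NE.
Both Swing: Lee gets 8 (best alternative 7); Sam gets 13 (best alternative 9). Neither deviates — NE.
Both Waltz is not a NE: Lee would switch to Tango (5 > 0).
No other cell survives both best-response checks, so there are 2 pure NE.

2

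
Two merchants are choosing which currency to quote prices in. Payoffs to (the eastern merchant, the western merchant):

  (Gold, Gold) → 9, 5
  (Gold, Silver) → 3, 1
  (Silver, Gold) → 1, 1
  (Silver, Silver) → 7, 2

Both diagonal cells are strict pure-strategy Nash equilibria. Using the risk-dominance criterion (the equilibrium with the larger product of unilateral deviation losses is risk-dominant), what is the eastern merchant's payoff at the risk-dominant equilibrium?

9

At both Gold: the eastern merchant loses 9 − 1 = 8 by deviating; the western merchant loses 5 − 1 = 4. Product = 8·4 = 32.
At both Silver: the eastern merchant loses 7 − 3 = 4 by deviating; the western merchant loses 2 − 1 = 1. Product = 4·1 = 4.
32 > 4, so both Gold is risk-dominant. The eastern merchant's payoff there is 9.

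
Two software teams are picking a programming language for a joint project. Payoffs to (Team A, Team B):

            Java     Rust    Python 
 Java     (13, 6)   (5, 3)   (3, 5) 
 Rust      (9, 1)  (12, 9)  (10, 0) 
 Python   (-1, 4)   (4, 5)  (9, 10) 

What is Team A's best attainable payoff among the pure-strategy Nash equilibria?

13

Both Java is a pure NE (Team A: 13 ≥ 9; Team B: 6 ≥ 5). Team A gets 13.
Both Rust is a pure NE (Team A: 12 ≥ 5; Team B: 9 ≥ 1). Team A gets 12.
Every other cell has a profitable deviation for at least one player. Highest of {13, 12} is 13.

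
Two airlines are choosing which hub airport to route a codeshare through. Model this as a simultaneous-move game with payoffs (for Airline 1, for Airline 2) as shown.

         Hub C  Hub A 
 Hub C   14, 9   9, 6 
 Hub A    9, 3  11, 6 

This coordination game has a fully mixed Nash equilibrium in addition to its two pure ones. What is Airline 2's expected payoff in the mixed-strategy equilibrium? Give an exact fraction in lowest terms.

6

Airline 1 mixes with probability p on Hub C, chosen so Airline 2 is indifferent: 9p + 3(1−p) = 6p + 6(1−p) gives p = 1/2.
Airline 2's expected payoff is 9·1/2 + 3·1/2 = 6.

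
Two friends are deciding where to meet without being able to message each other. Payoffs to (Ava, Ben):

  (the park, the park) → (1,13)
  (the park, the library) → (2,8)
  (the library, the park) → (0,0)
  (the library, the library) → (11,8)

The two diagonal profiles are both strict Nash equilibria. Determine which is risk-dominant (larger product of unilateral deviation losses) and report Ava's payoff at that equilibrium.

At both the park: Ava loses 1 − 0 = 1 by deviating; Ben loses 13 − 8 = 5. Product = 1·5 = 5.
At both the library: Ava loses 11 − 2 = 9 by deviating; Ben loses 8 − 0 = 8. Product = 9·8 = 72.
72 > 5, so both the library is risk-dominant. Ava's payoff there is 11.

11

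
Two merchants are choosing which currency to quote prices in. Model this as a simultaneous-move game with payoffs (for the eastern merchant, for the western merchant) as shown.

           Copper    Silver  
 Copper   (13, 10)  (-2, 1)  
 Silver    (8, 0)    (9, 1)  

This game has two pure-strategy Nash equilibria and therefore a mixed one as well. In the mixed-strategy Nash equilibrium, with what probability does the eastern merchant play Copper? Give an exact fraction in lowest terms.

The eastern merchant's mix p on Copper must make the western merchant indifferent between Copper and Silver.
The western merchant's payoff from Copper: 10p + 0(1−p). From Silver: 1p + 1(1−p).
Set equal: 9p = 1(1−p) → p = 1/10.

1/10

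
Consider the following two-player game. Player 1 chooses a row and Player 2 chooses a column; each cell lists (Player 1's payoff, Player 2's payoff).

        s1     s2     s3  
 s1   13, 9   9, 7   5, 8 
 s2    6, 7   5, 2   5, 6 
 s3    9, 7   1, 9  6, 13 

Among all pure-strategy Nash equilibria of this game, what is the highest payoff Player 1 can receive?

Both s1 is a pure NE (Player 1: 13 ≥ 9; Player 2: 9 ≥ 8). Player 1 gets 13.
Both s3 is a pure NE (Player 1: 6 ≥ 5; Player 2: 13 ≥ 9). Player 1 gets 6.
Every other cell has a profitable deviation for at least one player. Highest of {13, 6} is 13.

13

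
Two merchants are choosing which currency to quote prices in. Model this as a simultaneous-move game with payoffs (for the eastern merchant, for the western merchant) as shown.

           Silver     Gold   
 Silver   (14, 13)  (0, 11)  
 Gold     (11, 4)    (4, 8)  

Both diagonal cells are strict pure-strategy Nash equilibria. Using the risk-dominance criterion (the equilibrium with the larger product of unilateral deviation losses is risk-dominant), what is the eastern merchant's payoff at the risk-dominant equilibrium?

At both Silver: the eastern merchant loses 14 − 11 = 3 by deviating; the western merchant loses 13 − 11 = 2. Product = 3·2 = 6.
At both Gold: the eastern merchant loses 4 − 0 = 4 by deviating; the western merchant loses 8 − 4 = 4. Product = 4·4 = 16.
16 > 6, so both Gold is risk-dominant. The eastern merchant's payoff there is 4.

4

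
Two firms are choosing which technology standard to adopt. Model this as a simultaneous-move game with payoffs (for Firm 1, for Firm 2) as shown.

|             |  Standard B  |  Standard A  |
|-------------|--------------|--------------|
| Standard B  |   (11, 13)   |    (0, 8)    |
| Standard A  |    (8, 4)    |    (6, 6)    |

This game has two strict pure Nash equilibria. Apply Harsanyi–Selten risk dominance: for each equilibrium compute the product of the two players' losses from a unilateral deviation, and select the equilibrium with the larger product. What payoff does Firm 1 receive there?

11

At both Standard B: Firm 1 loses 11 − 8 = 3 by deviating; Firm 2 loses 13 − 8 = 5. Product = 3·5 = 15.
At both Standard A: Firm 1 loses 6 − 0 = 6 by deviating; Firm 2 loses 6 − 4 = 2. Product = 6·2 = 12.
15 > 12, so both Standard B is risk-dominant. Firm 1's payoff there is 11.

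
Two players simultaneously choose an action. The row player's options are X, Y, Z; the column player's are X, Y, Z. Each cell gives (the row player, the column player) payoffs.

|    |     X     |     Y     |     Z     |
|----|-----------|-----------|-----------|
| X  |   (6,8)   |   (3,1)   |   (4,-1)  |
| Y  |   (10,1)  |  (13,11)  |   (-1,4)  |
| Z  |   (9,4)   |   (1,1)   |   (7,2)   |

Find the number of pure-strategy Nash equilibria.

Both Y: the row player gets 13 (best alternative 3); the column player gets 11 (best alternative 4). Neither deviates — NE.
Both X is not a NE: the row player would switch to Y (10 > 6).
No other cell survives both best-response checks, so there is 1 pure NE.

1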